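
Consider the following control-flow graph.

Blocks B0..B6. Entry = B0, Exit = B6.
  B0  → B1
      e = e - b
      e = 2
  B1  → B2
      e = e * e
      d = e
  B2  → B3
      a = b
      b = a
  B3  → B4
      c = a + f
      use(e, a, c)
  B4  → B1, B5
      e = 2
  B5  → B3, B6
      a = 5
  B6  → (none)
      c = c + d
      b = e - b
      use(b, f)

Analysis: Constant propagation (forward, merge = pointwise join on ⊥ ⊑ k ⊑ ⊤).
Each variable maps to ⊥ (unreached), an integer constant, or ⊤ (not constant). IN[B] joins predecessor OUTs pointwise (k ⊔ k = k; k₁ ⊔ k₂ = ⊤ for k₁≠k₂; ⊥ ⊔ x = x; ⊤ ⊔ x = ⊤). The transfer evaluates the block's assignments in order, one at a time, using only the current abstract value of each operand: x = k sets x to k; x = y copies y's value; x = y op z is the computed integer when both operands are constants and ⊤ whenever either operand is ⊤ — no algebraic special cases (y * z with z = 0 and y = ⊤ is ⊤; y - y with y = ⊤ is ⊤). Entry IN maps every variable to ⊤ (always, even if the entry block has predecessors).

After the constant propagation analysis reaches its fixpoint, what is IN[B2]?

Fixpoint table:
  B0: | IN=(all ⊤) | OUT={e:2; rest ⊤}
  B1: | IN={e:2; rest ⊤} | OUT={d:4, e:4; rest ⊤}
  B2: | IN={d:4, e:4; rest ⊤} | OUT={d:4, e:4; rest ⊤}
  B3: | IN={d:4; rest ⊤} | OUT={d:4; rest ⊤}
  B4: | IN={d:4; rest ⊤} | OUT={d:4, e:2; rest ⊤}
  B5: | IN={d:4, e:2; rest ⊤} | OUT={a:5, d:4, e:2; rest ⊤}
  B6: | IN={a:5, d:4, e:2; rest ⊤} | OUT={a:5, d:4, e:2; rest ⊤}

Merge at B2: IN[B2] = OUT[B1] = {a: ⊤, b: ⊤, c: ⊤, d: 4, e: 4, f: ⊤}

Answer: {a: ⊤, b: ⊤, c: ⊤, d: 4, e: 4, f: ⊤}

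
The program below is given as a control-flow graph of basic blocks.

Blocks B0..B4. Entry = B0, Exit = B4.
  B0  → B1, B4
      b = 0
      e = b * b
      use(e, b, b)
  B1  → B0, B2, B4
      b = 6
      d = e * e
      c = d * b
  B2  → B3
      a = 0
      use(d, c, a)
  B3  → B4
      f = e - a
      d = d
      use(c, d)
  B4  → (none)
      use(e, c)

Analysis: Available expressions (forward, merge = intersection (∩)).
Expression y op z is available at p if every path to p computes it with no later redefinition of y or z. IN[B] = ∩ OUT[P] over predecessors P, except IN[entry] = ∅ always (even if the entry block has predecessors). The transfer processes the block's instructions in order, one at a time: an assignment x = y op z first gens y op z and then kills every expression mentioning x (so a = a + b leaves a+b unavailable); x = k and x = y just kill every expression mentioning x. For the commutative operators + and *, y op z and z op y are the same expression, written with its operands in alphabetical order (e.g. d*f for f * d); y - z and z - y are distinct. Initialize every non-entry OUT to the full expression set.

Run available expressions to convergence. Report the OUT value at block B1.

Answer: {b*d, e*e}

Derivation:
Per-block solution:
  B0:   IN={}   OUT={b*b}
  B1:   IN={b*b}   OUT={b*d, e*e}
  B2:   IN={b*d, e*e}   OUT={b*d, e*e}
  B3:   IN={b*d, e*e}   OUT={e*e, e-a}
  B4:   IN={}   OUT={}

Merge at B1: IN[B1] = OUT[B0] = {b*b}
Applying B1's transfer function to that IN value gives OUT[B1] (row B1 above).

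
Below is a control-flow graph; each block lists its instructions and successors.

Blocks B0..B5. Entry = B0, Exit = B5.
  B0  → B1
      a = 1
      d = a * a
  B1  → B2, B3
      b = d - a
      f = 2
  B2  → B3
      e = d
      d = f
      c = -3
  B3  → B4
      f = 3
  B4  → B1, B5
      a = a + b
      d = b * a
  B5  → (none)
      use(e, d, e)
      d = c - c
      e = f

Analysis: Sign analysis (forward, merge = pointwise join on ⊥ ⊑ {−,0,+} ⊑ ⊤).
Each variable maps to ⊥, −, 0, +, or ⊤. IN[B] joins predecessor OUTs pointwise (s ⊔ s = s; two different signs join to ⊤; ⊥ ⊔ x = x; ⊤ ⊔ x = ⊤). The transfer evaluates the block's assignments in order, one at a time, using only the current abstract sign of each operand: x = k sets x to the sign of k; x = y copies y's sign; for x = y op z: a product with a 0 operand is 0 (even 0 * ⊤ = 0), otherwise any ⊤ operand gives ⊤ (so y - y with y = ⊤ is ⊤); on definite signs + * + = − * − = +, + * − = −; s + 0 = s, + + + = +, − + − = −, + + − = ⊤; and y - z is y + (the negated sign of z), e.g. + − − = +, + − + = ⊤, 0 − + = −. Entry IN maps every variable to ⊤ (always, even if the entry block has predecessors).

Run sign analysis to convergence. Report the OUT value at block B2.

Fixpoint table:
  B0:   IN=(all ⊤)   OUT={a:+, d:+; rest ⊤}
  B1:   IN=(all ⊤)   OUT={f:+; rest ⊤}
  B2:   IN={f:+; rest ⊤}   OUT={c:-, d:+, f:+; rest ⊤}
  B3:   IN={f:+; rest ⊤}   OUT={f:+; rest ⊤}
  B4:   IN={f:+; rest ⊤}   OUT={f:+; rest ⊤}
  B5:   IN={f:+; rest ⊤}   OUT={e:+, f:+; rest ⊤}

Merge at B2: IN[B2] = OUT[B1] = {a: ⊤, b: ⊤, c: ⊤, d: ⊤, e: ⊤, f: +}
Applying B2's transfer function to that IN value gives OUT[B2] (row B2 above).

Answer: {a: ⊤, b: ⊤, c: -, d: +, e: ⊤, f: +}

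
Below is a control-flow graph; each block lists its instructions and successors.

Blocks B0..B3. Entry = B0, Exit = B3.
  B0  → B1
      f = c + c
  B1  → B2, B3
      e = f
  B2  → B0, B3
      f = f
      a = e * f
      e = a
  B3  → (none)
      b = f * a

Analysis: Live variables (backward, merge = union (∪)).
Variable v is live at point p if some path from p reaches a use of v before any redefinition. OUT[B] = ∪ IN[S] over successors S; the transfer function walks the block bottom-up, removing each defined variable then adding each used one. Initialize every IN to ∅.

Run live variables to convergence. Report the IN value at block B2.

Converged values:
  B0:   IN={a, c}   OUT={a, c, f}
  B1:   IN={a, c, f}   OUT={a, c, e, f}
  B2:   IN={c, e, f}   OUT={a, c, f}
  B3:   IN={a, f}   OUT={}

Merge at B2: OUT[B2] = IN[B0] ⊔ IN[B3] = {a, c, f}
Applying B2's transfer function to that OUT value gives IN[B2] (row B2 above).

Answer: {c, e, f}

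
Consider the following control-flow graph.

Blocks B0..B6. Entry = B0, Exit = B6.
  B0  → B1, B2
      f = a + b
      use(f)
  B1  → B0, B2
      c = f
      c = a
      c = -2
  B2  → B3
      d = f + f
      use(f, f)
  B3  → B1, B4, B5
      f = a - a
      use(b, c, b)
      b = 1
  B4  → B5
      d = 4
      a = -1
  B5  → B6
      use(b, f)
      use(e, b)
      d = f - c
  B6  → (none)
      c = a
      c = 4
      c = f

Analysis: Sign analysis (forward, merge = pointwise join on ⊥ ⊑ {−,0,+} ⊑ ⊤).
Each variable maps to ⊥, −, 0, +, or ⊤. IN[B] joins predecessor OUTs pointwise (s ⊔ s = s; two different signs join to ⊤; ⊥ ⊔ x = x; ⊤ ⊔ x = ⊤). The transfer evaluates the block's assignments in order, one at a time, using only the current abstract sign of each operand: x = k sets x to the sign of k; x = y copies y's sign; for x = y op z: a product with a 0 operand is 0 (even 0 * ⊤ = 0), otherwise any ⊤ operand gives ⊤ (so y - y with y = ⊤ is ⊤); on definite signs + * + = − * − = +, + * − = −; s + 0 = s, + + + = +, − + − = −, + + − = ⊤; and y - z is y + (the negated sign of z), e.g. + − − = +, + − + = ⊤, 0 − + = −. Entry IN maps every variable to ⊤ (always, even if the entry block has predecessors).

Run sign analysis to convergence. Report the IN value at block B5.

Fixpoint table:
  B0:  IN=(all ⊤)  OUT=(all ⊤)
  B1:  IN=(all ⊤)  OUT={c:-; rest ⊤}
  B2:  IN=(all ⊤)  OUT=(all ⊤)
  B3:  IN=(all ⊤)  OUT={b:+; rest ⊤}
  B4:  IN={b:+; rest ⊤}  OUT={a:-, b:+, d:+; rest ⊤}
  B5:  IN={b:+; rest ⊤}  OUT={b:+; rest ⊤}
  B6:  IN={b:+; rest ⊤}  OUT={b:+; rest ⊤}

Merge at B5: IN[B5] = OUT[B3] ⊔ OUT[B4] = {a: ⊤, b: +, c: ⊤, d: ⊤, e: ⊤, f: ⊤}

Answer: {a: ⊤, b: +, c: ⊤, d: ⊤, e: ⊤, f: ⊤}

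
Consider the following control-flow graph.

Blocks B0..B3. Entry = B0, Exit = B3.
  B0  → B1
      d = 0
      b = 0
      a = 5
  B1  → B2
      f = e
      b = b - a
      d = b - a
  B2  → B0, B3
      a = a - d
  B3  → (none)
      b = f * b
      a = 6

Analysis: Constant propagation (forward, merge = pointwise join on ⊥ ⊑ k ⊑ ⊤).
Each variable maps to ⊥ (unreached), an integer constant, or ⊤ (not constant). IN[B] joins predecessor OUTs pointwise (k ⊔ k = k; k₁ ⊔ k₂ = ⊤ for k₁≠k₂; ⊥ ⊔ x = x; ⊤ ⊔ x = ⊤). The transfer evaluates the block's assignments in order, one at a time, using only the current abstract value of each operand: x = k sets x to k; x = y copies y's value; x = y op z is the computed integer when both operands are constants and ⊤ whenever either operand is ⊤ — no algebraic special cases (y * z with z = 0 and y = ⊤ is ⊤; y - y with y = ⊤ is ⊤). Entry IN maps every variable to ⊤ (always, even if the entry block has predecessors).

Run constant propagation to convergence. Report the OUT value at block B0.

Answer: {a: 5, b: 0, c: ⊤, d: 0, e: ⊤, f: ⊤}

Derivation:
Fixpoint table:
  B0: | IN=(all ⊤) | OUT={a:5, b:0, d:0; rest ⊤}
  B1: | IN={a:5, b:0, d:0; rest ⊤} | OUT={a:5, b:-5, d:-10; rest ⊤}
  B2: | IN={a:5, b:-5, d:-10; rest ⊤} | OUT={a:15, b:-5, d:-10; rest ⊤}
  B3: | IN={a:15, b:-5, d:-10; rest ⊤} | OUT={a:6, d:-10; rest ⊤}

Merge at B0 (entry node, so the boundary value (all ⊤) is joined with the incoming edge(s)): IN[B0] = (all ⊤) ⊔ OUT[B2] = {a: ⊤, b: ⊤, c: ⊤, d: ⊤, e: ⊤, f: ⊤}
Applying B0's transfer function to that IN value gives OUT[B0] (row B0 above).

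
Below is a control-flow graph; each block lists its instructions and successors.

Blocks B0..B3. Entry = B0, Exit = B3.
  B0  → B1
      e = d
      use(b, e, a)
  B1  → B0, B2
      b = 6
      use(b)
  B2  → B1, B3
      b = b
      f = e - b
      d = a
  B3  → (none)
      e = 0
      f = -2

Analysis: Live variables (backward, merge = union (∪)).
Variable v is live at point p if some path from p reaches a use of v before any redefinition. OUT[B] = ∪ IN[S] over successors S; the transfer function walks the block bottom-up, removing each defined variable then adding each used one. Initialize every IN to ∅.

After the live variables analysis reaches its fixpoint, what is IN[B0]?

Answer: {a, b, d}

Derivation:
Converged values:
  B0: | IN={a, b, d} | OUT={a, d, e}
  B1: | IN={a, d, e} | OUT={a, b, d, e}
  B2: | IN={a, b, e} | OUT={a, d, e}
  B3: | IN={} | OUT={}

Merge at B0: OUT[B0] = IN[B1] = {a, d, e}
Applying B0's transfer function to that OUT value gives IN[B0] (row B0 above).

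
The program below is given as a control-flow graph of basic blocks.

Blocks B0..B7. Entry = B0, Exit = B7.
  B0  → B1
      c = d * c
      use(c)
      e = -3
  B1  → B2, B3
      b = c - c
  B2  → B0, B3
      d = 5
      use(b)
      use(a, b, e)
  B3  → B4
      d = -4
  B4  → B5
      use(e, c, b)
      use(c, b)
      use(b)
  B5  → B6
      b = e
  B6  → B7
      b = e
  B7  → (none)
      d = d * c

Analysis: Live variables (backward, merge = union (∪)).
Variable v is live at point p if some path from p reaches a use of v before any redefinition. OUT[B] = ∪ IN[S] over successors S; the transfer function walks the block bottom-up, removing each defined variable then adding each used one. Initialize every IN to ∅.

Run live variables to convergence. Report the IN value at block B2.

Fixpoint table:
  B0: | IN={a, c, d} | OUT={a, c, e}
  B1: | IN={a, c, e} | OUT={a, b, c, e}
  B2: | IN={a, b, c, e} | OUT={a, b, c, d, e}
  B3: | IN={b, c, e} | OUT={b, c, d, e}
  B4: | IN={b, c, d, e} | OUT={c, d, e}
  B5: | IN={c, d, e} | OUT={c, d, e}
  B6: | IN={c, d, e} | OUT={c, d}
  B7: | IN={c, d} | OUT={}

Merge at B2: OUT[B2] = IN[B0] ⊔ IN[B3] = {a, b, c, d, e}
Applying B2's transfer function to that OUT value gives IN[B2] (row B2 above).

Answer: {a, b, c, e}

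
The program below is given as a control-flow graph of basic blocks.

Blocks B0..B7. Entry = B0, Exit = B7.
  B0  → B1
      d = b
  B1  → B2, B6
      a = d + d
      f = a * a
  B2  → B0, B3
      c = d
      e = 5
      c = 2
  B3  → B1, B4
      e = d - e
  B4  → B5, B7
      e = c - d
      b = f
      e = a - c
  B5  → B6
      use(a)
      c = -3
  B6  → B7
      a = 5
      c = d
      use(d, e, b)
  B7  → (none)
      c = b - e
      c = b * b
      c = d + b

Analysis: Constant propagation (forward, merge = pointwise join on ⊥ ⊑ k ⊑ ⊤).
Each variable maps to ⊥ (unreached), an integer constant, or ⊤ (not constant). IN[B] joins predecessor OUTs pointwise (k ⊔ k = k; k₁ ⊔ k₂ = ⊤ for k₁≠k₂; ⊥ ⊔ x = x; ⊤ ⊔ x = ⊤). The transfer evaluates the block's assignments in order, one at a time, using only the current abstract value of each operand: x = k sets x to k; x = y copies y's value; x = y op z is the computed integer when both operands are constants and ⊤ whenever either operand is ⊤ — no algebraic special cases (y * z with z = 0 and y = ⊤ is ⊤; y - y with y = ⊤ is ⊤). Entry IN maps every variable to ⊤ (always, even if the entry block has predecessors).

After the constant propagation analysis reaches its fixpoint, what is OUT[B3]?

Converged values:
  B0: | IN=(all ⊤) | OUT=(all ⊤)
  B1: | IN=(all ⊤) | OUT=(all ⊤)
  B2: | IN=(all ⊤) | OUT={c:2, e:5; rest ⊤}
  B3: | IN={c:2, e:5; rest ⊤} | OUT={c:2; rest ⊤}
  B4: | IN={c:2; rest ⊤} | OUT={c:2; rest ⊤}
  B5: | IN={c:2; rest ⊤} | OUT={c:-3; rest ⊤}
  B6: | IN=(all ⊤) | OUT={a:5; rest ⊤}
  B7: | IN=(all ⊤) | OUT=(all ⊤)

Merge at B3: IN[B3] = OUT[B2] = {a: ⊤, b: ⊤, c: 2, d: ⊤, e: 5, f: ⊤}
Applying B3's transfer function to that IN value gives OUT[B3] (row B3 above).

Answer: {a: ⊤, b: ⊤, c: 2, d: ⊤, e: ⊤, f: ⊤}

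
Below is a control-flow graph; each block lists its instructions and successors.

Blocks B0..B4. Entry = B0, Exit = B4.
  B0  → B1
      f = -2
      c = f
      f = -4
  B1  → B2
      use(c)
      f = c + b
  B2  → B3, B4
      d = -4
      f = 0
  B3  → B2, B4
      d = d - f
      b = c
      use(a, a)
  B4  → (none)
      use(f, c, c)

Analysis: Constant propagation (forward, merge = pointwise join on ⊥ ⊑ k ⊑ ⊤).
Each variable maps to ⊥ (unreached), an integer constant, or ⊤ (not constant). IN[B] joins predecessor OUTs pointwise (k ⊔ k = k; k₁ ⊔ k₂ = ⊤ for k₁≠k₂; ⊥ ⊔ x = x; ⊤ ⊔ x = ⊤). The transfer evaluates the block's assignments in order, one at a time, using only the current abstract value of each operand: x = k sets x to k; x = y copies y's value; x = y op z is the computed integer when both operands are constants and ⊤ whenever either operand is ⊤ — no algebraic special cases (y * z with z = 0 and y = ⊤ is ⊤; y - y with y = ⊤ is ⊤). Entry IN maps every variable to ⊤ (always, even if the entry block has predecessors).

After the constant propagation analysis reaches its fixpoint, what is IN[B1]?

Per-block solution:
  B0:   IN=(all ⊤)   OUT={c:-2, f:-4; rest ⊤}
  B1:   IN={c:-2, f:-4; rest ⊤}   OUT={c:-2; rest ⊤}
  B2:   IN={c:-2; rest ⊤}   OUT={c:-2, d:-4, f:0; rest ⊤}
  B3:   IN={c:-2, d:-4, f:0; rest ⊤}   OUT={b:-2, c:-2, d:-4, f:0; rest ⊤}
  B4:   IN={c:-2, d:-4, f:0; rest ⊤}   OUT={c:-2, d:-4, f:0; rest ⊤}

Merge at B1: IN[B1] = OUT[B0] = {a: ⊤, b: ⊤, c: -2, d: ⊤, e: ⊤, f: -4}

Answer: {a: ⊤, b: ⊤, c: -2, d: ⊤, e: ⊤, f: -4}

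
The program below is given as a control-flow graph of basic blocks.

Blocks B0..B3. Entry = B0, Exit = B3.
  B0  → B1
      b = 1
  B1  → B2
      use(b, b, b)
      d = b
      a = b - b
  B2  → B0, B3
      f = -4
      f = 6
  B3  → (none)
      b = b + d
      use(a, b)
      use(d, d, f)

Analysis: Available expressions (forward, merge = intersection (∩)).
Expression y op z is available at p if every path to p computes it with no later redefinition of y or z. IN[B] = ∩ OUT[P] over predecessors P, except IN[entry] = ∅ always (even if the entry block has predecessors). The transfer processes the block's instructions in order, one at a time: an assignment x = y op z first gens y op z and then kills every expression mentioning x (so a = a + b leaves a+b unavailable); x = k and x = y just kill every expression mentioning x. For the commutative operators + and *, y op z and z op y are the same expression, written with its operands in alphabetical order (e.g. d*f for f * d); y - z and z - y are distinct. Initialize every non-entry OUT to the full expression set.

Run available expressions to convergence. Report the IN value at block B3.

Answer: {b-b}

Working:
Fixpoint table:
  B0:  IN={}  OUT={}
  B1:  IN={}  OUT={b-b}
  B2:  IN={b-b}  OUT={b-b}
  B3:  IN={b-b}  OUT={}

Merge at B3: IN[B3] = OUT[B2] = {b-b}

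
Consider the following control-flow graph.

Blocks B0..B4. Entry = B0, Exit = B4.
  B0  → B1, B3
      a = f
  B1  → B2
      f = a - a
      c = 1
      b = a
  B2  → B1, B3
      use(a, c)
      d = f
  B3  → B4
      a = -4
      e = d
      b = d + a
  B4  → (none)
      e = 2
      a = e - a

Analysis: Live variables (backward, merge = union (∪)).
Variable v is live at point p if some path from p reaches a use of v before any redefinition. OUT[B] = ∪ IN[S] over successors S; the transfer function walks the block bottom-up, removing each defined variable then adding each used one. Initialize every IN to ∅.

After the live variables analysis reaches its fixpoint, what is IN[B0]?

Answer: {d, f}

Trace:
Fixpoint table:
  B0:   IN={d, f}   OUT={a, d}
  B1:   IN={a}   OUT={a, c, f}
  B2:   IN={a, c, f}   OUT={a, d}
  B3:   IN={d}   OUT={a}
  B4:   IN={a}   OUT={}

Merge at B0: OUT[B0] = IN[B1] ⊔ IN[B3] = {a, d}
Applying B0's transfer function to that OUT value gives IN[B0] (row B0 above).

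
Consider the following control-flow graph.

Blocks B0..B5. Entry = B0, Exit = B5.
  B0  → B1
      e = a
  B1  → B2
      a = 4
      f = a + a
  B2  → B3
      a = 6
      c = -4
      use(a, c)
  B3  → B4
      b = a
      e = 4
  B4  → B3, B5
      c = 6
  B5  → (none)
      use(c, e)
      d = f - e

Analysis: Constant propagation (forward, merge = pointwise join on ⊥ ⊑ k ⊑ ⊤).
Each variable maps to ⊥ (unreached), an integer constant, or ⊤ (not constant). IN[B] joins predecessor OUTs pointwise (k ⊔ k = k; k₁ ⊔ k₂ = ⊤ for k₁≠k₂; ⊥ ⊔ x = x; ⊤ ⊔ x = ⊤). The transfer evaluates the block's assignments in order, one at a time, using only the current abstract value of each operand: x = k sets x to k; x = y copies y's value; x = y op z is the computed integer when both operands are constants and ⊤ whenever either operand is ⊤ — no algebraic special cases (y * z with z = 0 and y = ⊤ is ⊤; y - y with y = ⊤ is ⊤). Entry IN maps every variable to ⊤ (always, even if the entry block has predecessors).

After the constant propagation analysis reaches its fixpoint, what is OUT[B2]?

Per-block solution:
  B0: | IN=(all ⊤) | OUT=(all ⊤)
  B1: | IN=(all ⊤) | OUT={a:4, f:8; rest ⊤}
  B2: | IN={a:4, f:8; rest ⊤} | OUT={a:6, c:-4, f:8; rest ⊤}
  B3: | IN={a:6, f:8; rest ⊤} | OUT={a:6, b:6, e:4, f:8; rest ⊤}
  B4: | IN={a:6, b:6, e:4, f:8; rest ⊤} | OUT={a:6, b:6, c:6, e:4, f:8; rest ⊤}
  B5: | IN={a:6, b:6, c:6, e:4, f:8; rest ⊤} | OUT={a:6, b:6, c:6, d:4, e:4, f:8; rest ⊤}

Merge at B2: IN[B2] = OUT[B1] = {a: 4, b: ⊤, c: ⊤, d: ⊤, e: ⊤, f: 8}
Applying B2's transfer function to that IN value gives OUT[B2] (row B2 above).

Answer: {a: 6, b: ⊤, c: -4, d: ⊤, e: ⊤, f: 8}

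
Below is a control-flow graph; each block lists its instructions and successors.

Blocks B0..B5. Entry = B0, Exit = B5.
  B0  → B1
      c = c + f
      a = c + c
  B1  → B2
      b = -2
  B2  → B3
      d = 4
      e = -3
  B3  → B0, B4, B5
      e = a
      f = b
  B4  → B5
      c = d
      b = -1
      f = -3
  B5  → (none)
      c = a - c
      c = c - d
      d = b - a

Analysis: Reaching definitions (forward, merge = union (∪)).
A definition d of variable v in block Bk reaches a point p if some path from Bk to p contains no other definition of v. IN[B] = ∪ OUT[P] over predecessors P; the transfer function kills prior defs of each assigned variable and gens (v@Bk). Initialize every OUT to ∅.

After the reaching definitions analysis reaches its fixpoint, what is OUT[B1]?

Answer: {a@B0, b@B1, c@B0, d@B2, e@B3, f@B3}

Trace:
Fixpoint table:
  B0:   IN={a@B0, b@B1, c@B0, d@B2, e@B3, f@B3}   OUT={a@B0, b@B1, c@B0, d@B2, e@B3, f@B3}
  B1:   IN={a@B0, b@B1, c@B0, d@B2, e@B3, f@B3}   OUT={a@B0, b@B1, c@B0, d@B2, e@B3, f@B3}
  B2:   IN={a@B0, b@B1, c@B0, d@B2, e@B3, f@B3}   OUT={a@B0, b@B1, c@B0, d@B2, e@B2, f@B3}
  B3:   IN={a@B0, b@B1, c@B0, d@B2, e@B2, f@B3}   OUT={a@B0, b@B1, c@B0, d@B2, e@B3, f@B3}
  B4:   IN={a@B0, b@B1, c@B0, d@B2, e@B3, f@B3}   OUT={a@B0, b@B4, c@B4, d@B2, e@B3, f@B4}
  B5:   IN={a@B0, b@B1, b@B4, c@B0, c@B4, d@B2, e@B3, f@B3, f@B4}   OUT={a@B0, b@B1, b@B4, c@B5, d@B5, e@B3, f@B3, f@B4}

Merge at B1: IN[B1] = OUT[B0] = {a@B0, b@B1, c@B0, d@B2, e@B3, f@B3}
Applying B1's transfer function to that IN value gives OUT[B1] (row B1 above).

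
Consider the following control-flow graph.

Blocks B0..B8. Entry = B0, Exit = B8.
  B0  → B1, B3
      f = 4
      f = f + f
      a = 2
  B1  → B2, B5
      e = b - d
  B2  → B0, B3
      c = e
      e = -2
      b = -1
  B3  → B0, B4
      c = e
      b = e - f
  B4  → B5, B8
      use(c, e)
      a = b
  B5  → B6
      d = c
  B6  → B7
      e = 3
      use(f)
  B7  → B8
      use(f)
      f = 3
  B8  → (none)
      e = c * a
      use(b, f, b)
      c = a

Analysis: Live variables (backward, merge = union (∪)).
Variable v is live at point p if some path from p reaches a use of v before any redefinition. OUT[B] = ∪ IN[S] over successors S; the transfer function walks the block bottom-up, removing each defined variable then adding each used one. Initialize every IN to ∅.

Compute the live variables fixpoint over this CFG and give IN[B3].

Fixpoint table:
  B0:   IN={b, c, d, e}   OUT={a, b, c, d, e, f}
  B1:   IN={a, b, c, d, f}   OUT={a, b, c, d, e, f}
  B2:   IN={d, e, f}   OUT={b, c, d, e, f}
  B3:   IN={d, e, f}   OUT={b, c, d, e, f}
  B4:   IN={b, c, e, f}   OUT={a, b, c, f}
  B5:   IN={a, b, c, f}   OUT={a, b, c, f}
  B6:   IN={a, b, c, f}   OUT={a, b, c, f}
  B7:   IN={a, b, c, f}   OUT={a, b, c, f}
  B8:   IN={a, b, c, f}   OUT={}

Merge at B3: OUT[B3] = IN[B0] ⊔ IN[B4] = {b, c, d, e, f}
Applying B3's transfer function to that OUT value gives IN[B3] (row B3 above).

Answer: {d, e, f}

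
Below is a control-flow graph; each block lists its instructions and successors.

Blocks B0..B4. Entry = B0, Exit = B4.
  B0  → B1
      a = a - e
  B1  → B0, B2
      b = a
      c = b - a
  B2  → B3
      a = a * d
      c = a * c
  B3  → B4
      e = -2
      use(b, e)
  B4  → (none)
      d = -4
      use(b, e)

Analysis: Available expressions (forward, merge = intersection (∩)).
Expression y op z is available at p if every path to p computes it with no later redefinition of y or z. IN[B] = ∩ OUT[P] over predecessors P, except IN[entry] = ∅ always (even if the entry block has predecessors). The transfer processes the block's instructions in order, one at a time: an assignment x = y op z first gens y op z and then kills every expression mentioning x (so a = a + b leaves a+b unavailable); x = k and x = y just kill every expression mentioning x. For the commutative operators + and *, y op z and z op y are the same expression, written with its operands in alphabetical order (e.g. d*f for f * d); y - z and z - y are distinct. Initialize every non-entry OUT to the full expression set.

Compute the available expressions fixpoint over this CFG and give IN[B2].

Answer: {b-a}

Working:
Per-block solution:
  B0:  IN={}  OUT={}
  B1:  IN={}  OUT={b-a}
  B2:  IN={b-a}  OUT={}
  B3:  IN={}  OUT={}
  B4:  IN={}  OUT={}

Merge at B2: IN[B2] = OUT[B1] = {b-a}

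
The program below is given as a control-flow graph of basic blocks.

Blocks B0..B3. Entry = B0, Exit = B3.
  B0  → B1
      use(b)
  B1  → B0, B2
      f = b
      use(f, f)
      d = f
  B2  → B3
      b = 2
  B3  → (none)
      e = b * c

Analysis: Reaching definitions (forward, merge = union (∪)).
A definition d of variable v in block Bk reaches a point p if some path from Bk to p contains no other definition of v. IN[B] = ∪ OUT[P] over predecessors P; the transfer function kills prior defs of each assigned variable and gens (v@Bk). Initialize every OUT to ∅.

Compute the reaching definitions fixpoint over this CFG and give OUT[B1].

Converged values:
  B0: | IN={d@B1, f@B1} | OUT={d@B1, f@B1}
  B1: | IN={d@B1, f@B1} | OUT={d@B1, f@B1}
  B2: | IN={d@B1, f@B1} | OUT={b@B2, d@B1, f@B1}
  B3: | IN={b@B2, d@B1, f@B1} | OUT={b@B2, d@B1, e@B3, f@B1}

Merge at B1: IN[B1] = OUT[B0] = {d@B1, f@B1}
Applying B1's transfer function to that IN value gives OUT[B1] (row B1 above).

Answer: {d@B1, f@B1}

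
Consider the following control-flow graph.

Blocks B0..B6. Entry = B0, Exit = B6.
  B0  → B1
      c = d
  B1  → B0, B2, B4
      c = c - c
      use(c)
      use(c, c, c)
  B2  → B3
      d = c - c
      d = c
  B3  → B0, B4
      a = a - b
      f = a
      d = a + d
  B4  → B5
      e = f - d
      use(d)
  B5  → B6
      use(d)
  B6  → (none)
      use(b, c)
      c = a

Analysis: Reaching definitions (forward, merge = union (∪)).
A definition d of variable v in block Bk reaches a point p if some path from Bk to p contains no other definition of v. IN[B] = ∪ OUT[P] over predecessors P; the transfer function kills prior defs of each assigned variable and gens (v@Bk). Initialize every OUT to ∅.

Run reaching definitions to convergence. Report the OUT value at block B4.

Per-block solution:
  B0:  IN={a@B3, c@B1, d@B3, f@B3}  OUT={a@B3, c@B0, d@B3, f@B3}
  B1:  IN={a@B3, c@B0, d@B3, f@B3}  OUT={a@B3, c@B1, d@B3, f@B3}
  B2:  IN={a@B3, c@B1, d@B3, f@B3}  OUT={a@B3, c@B1, d@B2, f@B3}
  B3:  IN={a@B3, c@B1, d@B2, f@B3}  OUT={a@B3, c@B1, d@B3, f@B3}
  B4:  IN={a@B3, c@B1, d@B3, f@B3}  OUT={a@B3, c@B1, d@B3, e@B4, f@B3}
  B5:  IN={a@B3, c@B1, d@B3, e@B4, f@B3}  OUT={a@B3, c@B1, d@B3, e@B4, f@B3}
  B6:  IN={a@B3, c@B1, d@B3, e@B4, f@B3}  OUT={a@B3, c@B6, d@B3, e@B4, f@B3}

Merge at B4: IN[B4] = OUT[B1] ⊔ OUT[B3] = {a@B3, c@B1, d@B3, f@B3}
Applying B4's transfer function to that IN value gives OUT[B4] (row B4 above).

Answer: {a@B3, c@B1, d@B3, e@B4, f@B3}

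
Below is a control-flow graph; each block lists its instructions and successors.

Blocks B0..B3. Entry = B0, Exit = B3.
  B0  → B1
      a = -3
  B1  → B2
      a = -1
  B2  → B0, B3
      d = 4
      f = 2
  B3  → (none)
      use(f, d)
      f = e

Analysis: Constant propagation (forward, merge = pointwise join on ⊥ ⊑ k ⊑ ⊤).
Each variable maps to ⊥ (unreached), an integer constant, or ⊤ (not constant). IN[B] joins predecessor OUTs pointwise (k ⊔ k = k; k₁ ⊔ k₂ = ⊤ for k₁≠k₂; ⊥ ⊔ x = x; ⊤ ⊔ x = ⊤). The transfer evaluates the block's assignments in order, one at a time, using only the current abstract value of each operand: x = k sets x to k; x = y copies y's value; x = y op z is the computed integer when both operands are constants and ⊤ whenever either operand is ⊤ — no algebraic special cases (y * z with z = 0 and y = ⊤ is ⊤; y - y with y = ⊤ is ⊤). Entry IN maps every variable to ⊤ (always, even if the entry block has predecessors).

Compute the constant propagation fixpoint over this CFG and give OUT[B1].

Fixpoint table:
  B0:  IN=(all ⊤)  OUT={a:-3; rest ⊤}
  B1:  IN={a:-3; rest ⊤}  OUT={a:-1; rest ⊤}
  B2:  IN={a:-1; rest ⊤}  OUT={a:-1, d:4, f:2; rest ⊤}
  B3:  IN={a:-1, d:4, f:2; rest ⊤}  OUT={a:-1, d:4; rest ⊤}

Merge at B1: IN[B1] = OUT[B0] = {a: -3, b: ⊤, c: ⊤, d: ⊤, e: ⊤, f: ⊤}
Applying B1's transfer function to that IN value gives OUT[B1] (row B1 above).

Answer: {a: -1, b: ⊤, c: ⊤, d: ⊤, e: ⊤, f: ⊤}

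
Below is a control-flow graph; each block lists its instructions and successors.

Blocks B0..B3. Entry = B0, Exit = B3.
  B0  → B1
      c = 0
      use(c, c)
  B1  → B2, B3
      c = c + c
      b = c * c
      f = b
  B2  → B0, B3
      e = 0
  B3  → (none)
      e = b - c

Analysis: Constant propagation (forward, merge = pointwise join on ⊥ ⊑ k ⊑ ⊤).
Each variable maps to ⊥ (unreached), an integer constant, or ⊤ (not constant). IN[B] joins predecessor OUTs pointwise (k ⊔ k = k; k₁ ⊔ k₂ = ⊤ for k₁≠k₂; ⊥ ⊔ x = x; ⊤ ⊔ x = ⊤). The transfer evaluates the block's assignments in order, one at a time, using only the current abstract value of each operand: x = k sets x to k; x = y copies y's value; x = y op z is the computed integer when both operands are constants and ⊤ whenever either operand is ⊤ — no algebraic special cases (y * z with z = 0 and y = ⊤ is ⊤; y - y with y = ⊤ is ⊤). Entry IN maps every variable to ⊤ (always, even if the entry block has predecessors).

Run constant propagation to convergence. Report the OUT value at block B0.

Fixpoint table:
  B0:   IN=(all ⊤)   OUT={c:0; rest ⊤}
  B1:   IN={c:0; rest ⊤}   OUT={b:0, c:0, f:0; rest ⊤}
  B2:   IN={b:0, c:0, f:0; rest ⊤}   OUT={b:0, c:0, e:0, f:0; rest ⊤}
  B3:   IN={b:0, c:0, f:0; rest ⊤}   OUT={b:0, c:0, e:0, f:0; rest ⊤}

Merge at B0 (entry node, so the boundary value (all ⊤) is joined with the incoming edge(s)): IN[B0] = (all ⊤) ⊔ OUT[B2] = {a: ⊤, b: ⊤, c: ⊤, d: ⊤, e: ⊤, f: ⊤}
Applying B0's transfer function to that IN value gives OUT[B0] (row B0 above).

Answer: {a: ⊤, b: ⊤, c: 0, d: ⊤, e: ⊤, f: ⊤}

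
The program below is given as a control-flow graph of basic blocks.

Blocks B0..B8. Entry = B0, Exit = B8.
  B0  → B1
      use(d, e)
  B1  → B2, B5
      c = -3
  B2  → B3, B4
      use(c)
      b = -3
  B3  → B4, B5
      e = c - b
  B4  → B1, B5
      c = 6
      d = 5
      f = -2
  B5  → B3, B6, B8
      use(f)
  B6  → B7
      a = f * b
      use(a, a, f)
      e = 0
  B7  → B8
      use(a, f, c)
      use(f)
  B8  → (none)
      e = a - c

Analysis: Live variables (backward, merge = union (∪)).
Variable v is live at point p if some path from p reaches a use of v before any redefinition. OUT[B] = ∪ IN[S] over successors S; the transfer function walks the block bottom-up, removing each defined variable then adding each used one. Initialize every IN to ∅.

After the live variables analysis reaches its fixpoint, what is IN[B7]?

Answer: {a, c, f}

Trace:
Fixpoint table:
  B0:   IN={a, b, d, e, f}   OUT={a, b, f}
  B1:   IN={a, b, f}   OUT={a, b, c, f}
  B2:   IN={a, c, f}   OUT={a, b, c, f}
  B3:   IN={a, b, c, f}   OUT={a, b, c, f}
  B4:   IN={a, b}   OUT={a, b, c, f}
  B5:   IN={a, b, c, f}   OUT={a, b, c, f}
  B6:   IN={b, c, f}   OUT={a, c, f}
  B7:   IN={a, c, f}   OUT={a, c}
  B8:   IN={a, c}   OUT={}

Merge at B7: OUT[B7] = IN[B8] = {a, c}
Applying B7's transfer function to that OUT value gives IN[B7] (row B7 above).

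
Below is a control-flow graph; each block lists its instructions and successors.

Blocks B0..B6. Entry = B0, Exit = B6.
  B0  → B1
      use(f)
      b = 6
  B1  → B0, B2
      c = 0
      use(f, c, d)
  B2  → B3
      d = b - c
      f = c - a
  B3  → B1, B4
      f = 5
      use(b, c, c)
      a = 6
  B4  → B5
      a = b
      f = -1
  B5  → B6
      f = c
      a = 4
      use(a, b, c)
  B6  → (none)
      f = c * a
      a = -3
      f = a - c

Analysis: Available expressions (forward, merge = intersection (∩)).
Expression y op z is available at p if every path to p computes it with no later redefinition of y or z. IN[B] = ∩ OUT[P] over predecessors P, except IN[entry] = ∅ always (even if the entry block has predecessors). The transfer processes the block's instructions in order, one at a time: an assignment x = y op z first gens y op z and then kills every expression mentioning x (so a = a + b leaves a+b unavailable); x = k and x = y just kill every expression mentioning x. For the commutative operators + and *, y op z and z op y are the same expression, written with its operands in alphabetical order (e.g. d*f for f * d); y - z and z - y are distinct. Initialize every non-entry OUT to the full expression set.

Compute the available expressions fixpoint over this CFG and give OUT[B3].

Answer: {b-c}

Working:
Per-block solution:
  B0: | IN={} | OUT={}
  B1: | IN={} | OUT={}
  B2: | IN={} | OUT={b-c, c-a}
  B3: | IN={b-c, c-a} | OUT={b-c}
  B4: | IN={b-c} | OUT={b-c}
  B5: | IN={b-c} | OUT={b-c}
  B6: | IN={b-c} | OUT={a-c, b-c}

Merge at B3: IN[B3] = OUT[B2] = {b-c, c-a}
Applying B3's transfer function to that IN value gives OUT[B3] (row B3 above).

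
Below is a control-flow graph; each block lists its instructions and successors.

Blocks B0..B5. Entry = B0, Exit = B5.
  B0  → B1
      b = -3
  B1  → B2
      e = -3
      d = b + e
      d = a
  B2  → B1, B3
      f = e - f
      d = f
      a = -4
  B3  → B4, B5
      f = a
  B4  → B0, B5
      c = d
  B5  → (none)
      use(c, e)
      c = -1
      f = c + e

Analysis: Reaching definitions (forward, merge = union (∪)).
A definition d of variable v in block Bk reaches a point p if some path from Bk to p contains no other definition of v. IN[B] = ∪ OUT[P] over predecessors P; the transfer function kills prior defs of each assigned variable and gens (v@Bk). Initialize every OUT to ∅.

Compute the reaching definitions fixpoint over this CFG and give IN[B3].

Answer: {a@B2, b@B0, c@B4, d@B2, e@B1, f@B2}

Derivation:
Per-block solution:
  B0:   IN={a@B2, b@B0, c@B4, d@B2, e@B1, f@B3}   OUT={a@B2, b@B0, c@B4, d@B2, e@B1, f@B3}
  B1:   IN={a@B2, b@B0, c@B4, d@B2, e@B1, f@B2, f@B3}   OUT={a@B2, b@B0, c@B4, d@B1, e@B1, f@B2, f@B3}
  B2:   IN={a@B2, b@B0, c@B4, d@B1, e@B1, f@B2, f@B3}   OUT={a@B2, b@B0, c@B4, d@B2, e@B1, f@B2}
  B3:   IN={a@B2, b@B0, c@B4, d@B2, e@B1, f@B2}   OUT={a@B2, b@B0, c@B4, d@B2, e@B1, f@B3}
  B4:   IN={a@B2, b@B0, c@B4, d@B2, e@B1, f@B3}   OUT={a@B2, b@B0, c@B4, d@B2, e@B1, f@B3}
  B5:   IN={a@B2, b@B0, c@B4, d@B2, e@B1, f@B3}   OUT={a@B2, b@B0, c@B5, d@B2, e@B1, f@B5}

Merge at B3: IN[B3] = OUT[B2] = {a@B2, b@B0, c@B4, d@B2, e@B1, f@B2}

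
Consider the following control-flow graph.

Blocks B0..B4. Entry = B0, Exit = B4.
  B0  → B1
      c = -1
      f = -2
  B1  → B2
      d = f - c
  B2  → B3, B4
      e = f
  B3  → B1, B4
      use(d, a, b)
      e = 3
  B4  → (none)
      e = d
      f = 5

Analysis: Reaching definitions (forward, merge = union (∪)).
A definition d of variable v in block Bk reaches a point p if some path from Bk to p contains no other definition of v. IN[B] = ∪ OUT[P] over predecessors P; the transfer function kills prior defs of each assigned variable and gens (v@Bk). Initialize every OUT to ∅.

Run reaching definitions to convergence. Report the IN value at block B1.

Per-block solution:
  B0:   IN={}   OUT={c@B0, f@B0}
  B1:   IN={c@B0, d@B1, e@B3, f@B0}   OUT={c@B0, d@B1, e@B3, f@B0}
  B2:   IN={c@B0, d@B1, e@B3, f@B0}   OUT={c@B0, d@B1, e@B2, f@B0}
  B3:   IN={c@B0, d@B1, e@B2, f@B0}   OUT={c@B0, d@B1, e@B3, f@B0}
  B4:   IN={c@B0, d@B1, e@B2, e@B3, f@B0}   OUT={c@B0, d@B1, e@B4, f@B4}

Merge at B1: IN[B1] = OUT[B0] ⊔ OUT[B3] = {c@B0, d@B1, e@B3, f@B0}

Answer: {c@B0, d@B1, e@B3, f@B0}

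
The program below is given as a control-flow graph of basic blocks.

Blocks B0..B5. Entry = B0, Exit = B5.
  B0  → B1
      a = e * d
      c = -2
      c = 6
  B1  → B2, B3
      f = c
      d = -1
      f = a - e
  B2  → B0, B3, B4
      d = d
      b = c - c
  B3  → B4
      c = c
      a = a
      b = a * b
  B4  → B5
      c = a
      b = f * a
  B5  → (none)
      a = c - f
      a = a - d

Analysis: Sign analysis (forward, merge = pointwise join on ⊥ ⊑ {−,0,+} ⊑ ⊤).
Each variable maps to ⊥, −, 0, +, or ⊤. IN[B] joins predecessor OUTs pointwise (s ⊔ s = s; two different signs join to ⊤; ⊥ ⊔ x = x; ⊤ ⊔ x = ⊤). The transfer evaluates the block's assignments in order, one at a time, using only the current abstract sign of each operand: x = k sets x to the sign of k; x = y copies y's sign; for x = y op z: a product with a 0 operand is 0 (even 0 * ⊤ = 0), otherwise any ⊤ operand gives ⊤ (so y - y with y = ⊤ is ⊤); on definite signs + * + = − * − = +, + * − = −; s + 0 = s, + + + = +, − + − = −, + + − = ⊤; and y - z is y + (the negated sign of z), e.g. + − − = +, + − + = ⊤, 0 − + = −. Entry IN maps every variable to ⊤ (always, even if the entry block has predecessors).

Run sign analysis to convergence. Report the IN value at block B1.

Converged values:
  B0:  IN=(all ⊤)  OUT={c:+; rest ⊤}
  B1:  IN={c:+; rest ⊤}  OUT={c:+, d:-; rest ⊤}
  B2:  IN={c:+, d:-; rest ⊤}  OUT={c:+, d:-; rest ⊤}
  B3:  IN={c:+, d:-; rest ⊤}  OUT={c:+, d:-; rest ⊤}
  B4:  IN={c:+, d:-; rest ⊤}  OUT={d:-; rest ⊤}
  B5:  IN={d:-; rest ⊤}  OUT={d:-; rest ⊤}

Merge at B1: IN[B1] = OUT[B0] = {a: ⊤, b: ⊤, c: +, d: ⊤, e: ⊤, f: ⊤}

Answer: {a: ⊤, b: ⊤, c: +, d: ⊤, e: ⊤, f: ⊤}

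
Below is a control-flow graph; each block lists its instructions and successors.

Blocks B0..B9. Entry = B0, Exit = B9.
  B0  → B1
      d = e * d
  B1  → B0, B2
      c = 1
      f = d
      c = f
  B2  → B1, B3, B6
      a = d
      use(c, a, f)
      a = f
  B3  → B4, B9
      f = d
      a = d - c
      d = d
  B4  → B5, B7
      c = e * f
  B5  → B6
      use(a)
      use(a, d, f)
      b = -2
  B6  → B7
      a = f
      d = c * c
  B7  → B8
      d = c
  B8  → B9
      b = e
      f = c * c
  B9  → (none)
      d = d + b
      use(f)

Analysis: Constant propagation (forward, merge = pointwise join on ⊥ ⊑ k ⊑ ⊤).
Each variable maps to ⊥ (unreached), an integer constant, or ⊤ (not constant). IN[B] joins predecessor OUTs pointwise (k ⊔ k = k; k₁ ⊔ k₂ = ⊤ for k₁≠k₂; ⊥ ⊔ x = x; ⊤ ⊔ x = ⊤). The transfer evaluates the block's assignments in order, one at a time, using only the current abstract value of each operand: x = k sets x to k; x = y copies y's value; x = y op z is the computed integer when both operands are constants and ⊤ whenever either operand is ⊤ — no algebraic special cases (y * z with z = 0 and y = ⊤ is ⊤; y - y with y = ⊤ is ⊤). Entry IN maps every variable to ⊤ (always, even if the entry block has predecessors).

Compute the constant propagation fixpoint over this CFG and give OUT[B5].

Converged values:
  B0:  IN=(all ⊤)  OUT=(all ⊤)
  B1:  IN=(all ⊤)  OUT=(all ⊤)
  B2:  IN=(all ⊤)  OUT=(all ⊤)
  B3:  IN=(all ⊤)  OUT=(all ⊤)
  B4:  IN=(all ⊤)  OUT=(all ⊤)
  B5:  IN=(all ⊤)  OUT={b:-2; rest ⊤}
  B6:  IN=(all ⊤)  OUT=(all ⊤)
  B7:  IN=(all ⊤)  OUT=(all ⊤)
  B8:  IN=(all ⊤)  OUT=(all ⊤)
  B9:  IN=(all ⊤)  OUT=(all ⊤)

Merge at B5: IN[B5] = OUT[B4] = {a: ⊤, b: ⊤, c: ⊤, d: ⊤, e: ⊤, f: ⊤}
Applying B5's transfer function to that IN value gives OUT[B5] (row B5 above).

Answer: {a: ⊤, b: -2, c: ⊤, d: ⊤, e: ⊤, f: ⊤}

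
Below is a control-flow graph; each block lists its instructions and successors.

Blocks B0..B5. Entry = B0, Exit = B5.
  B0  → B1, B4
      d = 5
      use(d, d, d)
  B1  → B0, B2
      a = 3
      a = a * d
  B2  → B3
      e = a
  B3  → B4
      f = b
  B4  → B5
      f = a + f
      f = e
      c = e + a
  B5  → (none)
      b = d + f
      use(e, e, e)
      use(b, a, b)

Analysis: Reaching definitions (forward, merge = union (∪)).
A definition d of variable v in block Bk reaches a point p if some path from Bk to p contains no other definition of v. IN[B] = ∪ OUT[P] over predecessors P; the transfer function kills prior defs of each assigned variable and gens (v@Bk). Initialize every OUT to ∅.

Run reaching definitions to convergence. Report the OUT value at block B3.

Fixpoint table:
  B0:  IN={a@B1, d@B0}  OUT={a@B1, d@B0}
  B1:  IN={a@B1, d@B0}  OUT={a@B1, d@B0}
  B2:  IN={a@B1, d@B0}  OUT={a@B1, d@B0, e@B2}
  B3:  IN={a@B1, d@B0, e@B2}  OUT={a@B1, d@B0, e@B2, f@B3}
  B4:  IN={a@B1, d@B0, e@B2, f@B3}  OUT={a@B1, c@B4, d@B0, e@B2, f@B4}
  B5:  IN={a@B1, c@B4, d@B0, e@B2, f@B4}  OUT={a@B1, b@B5, c@B4, d@B0, e@B2, f@B4}

Merge at B3: IN[B3] = OUT[B2] = {a@B1, d@B0, e@B2}
Applying B3's transfer function to that IN value gives OUT[B3] (row B3 above).

Answer: {a@B1, d@B0, e@B2, f@B3}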